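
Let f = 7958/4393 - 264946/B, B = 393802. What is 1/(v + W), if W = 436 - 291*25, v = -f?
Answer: -37608091/257244559752 ≈ -0.00014620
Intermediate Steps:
f = 42825403/37608091 (f = 7958/4393 - 264946/393802 = 7958*(1/4393) - 264946*1/393802 = 346/191 - 132473/196901 = 42825403/37608091 ≈ 1.1387)
v = -42825403/37608091 (v = -1*42825403/37608091 = -42825403/37608091 ≈ -1.1387)
W = -6839 (W = 436 - 7275 = -6839)
1/(v + W) = 1/(-42825403/37608091 - 6839) = 1/(-257244559752/37608091) = -37608091/257244559752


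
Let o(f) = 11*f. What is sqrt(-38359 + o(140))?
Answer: 3*I*sqrt(4091) ≈ 191.88*I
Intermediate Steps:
sqrt(-38359 + o(140)) = sqrt(-38359 + 11*140) = sqrt(-38359 + 1540) = sqrt(-36819) = 3*I*sqrt(4091)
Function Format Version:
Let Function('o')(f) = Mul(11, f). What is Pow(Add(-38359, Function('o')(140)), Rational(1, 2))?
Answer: Mul(3, I, Pow(4091, Rational(1, 2))) ≈ Mul(191.88, I)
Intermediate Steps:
Pow(Add(-38359, Function('o')(140)), Rational(1, 2)) = Pow(Add(-38359, Mul(11, 140)), Rational(1, 2)) = Pow(Add(-38359, 1540), Rational(1, 2)) = Pow(-36819, Rational(1, 2)) = Mul(3, I, Pow(4091, Rational(1, 2)))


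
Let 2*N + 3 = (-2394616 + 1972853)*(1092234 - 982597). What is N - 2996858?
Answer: -23123411875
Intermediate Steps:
N = -23120415017 (N = -3/2 + ((-2394616 + 1972853)*(1092234 - 982597))/2 = -3/2 + (-421763*109637)/2 = -3/2 + (½)*(-46240830031) = -3/2 - 46240830031/2 = -23120415017)
N - 2996858 = -23120415017 - 2996858 = -23123411875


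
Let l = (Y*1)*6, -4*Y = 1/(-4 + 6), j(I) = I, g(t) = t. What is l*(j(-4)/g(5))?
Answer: ⅗ ≈ 0.60000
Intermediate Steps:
Y = -⅛ (Y = -1/(4*(-4 + 6)) = -¼/2 = -¼*½ = -⅛ ≈ -0.12500)
l = -¾ (l = -⅛*1*6 = -⅛*6 = -¾ ≈ -0.75000)
l*(j(-4)/g(5)) = -(-3)/5 = -¾*(-⅘) = ⅗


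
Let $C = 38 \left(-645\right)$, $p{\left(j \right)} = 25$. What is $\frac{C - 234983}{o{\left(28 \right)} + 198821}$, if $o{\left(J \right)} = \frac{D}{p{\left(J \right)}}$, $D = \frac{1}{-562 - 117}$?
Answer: $- \frac{4404893675}{3374986474} \approx -1.3052$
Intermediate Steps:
$C = -24510$
$D = - \frac{1}{679}$ ($D = \frac{1}{-679} = - \frac{1}{679} \approx -0.0014728$)
$o{\left(J \right)} = - \frac{1}{16975}$ ($o{\left(J \right)} = - \frac{1}{679 \cdot 25} = \left(- \frac{1}{679}\right) \frac{1}{25} = - \frac{1}{16975}$)
$\frac{C - 234983}{o{\left(28 \right)} + 198821} = \frac{-24510 - 234983}{- \frac{1}{16975} + 198821} = - \frac{259493}{\frac{3374986474}{16975}} = \left(-259493\right) \frac{16975}{3374986474} = - \frac{4404893675}{3374986474}$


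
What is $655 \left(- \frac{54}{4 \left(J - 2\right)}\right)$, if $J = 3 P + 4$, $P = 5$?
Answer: $- \frac{17685}{34} \approx -520.15$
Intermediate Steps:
$J = 19$ ($J = 3 \cdot 5 + 4 = 15 + 4 = 19$)
$655 \left(- \frac{54}{4 \left(J - 2\right)}\right) = 655 \left(- \frac{54}{4 \left(19 - 2\right)}\right) = 655 \left(- \frac{54}{4 \cdot 17}\right) = 655 \left(- \frac{54}{68}\right) = 655 \left(\left(-54\right) \frac{1}{68}\right) = 655 \left(- \frac{27}{34}\right) = - \frac{17685}{34}$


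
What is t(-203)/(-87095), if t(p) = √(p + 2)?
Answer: -I*√201/87095 ≈ -0.00016278*I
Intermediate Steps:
t(p) = √(2 + p)
t(-203)/(-87095) = √(2 - 203)/(-87095) = √(-201)*(-1/87095) = (I*√201)*(-1/87095) = -I*√201/87095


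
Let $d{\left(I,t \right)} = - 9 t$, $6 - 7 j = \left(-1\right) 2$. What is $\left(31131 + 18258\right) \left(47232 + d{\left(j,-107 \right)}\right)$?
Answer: $2380302855$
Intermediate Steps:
$j = \frac{8}{7}$ ($j = \frac{6}{7} - \frac{\left(-1\right) 2}{7} = \frac{6}{7} - - \frac{2}{7} = \frac{6}{7} + \frac{2}{7} = \frac{8}{7} \approx 1.1429$)
$\left(31131 + 18258\right) \left(47232 + d{\left(j,-107 \right)}\right) = \left(31131 + 18258\right) \left(47232 - -963\right) = 49389 \left(47232 + 963\right) = 49389 \cdot 48195 = 2380302855$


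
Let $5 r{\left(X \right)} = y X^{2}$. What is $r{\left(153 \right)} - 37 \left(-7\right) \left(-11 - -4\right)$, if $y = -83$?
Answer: $- \frac{1952012}{5} \approx -3.904 \cdot 10^{5}$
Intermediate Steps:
$r{\left(X \right)} = - \frac{83 X^{2}}{5}$ ($r{\left(X \right)} = \frac{\left(-83\right) X^{2}}{5} = - \frac{83 X^{2}}{5}$)
$r{\left(153 \right)} - 37 \left(-7\right) \left(-11 - -4\right) = - \frac{83 \cdot 153^{2}}{5} - 37 \left(-7\right) \left(-11 - -4\right) = \left(- \frac{83}{5}\right) 23409 - - 259 \left(-11 + 4\right) = - \frac{1942947}{5} - \left(-259\right) \left(-7\right) = - \frac{1942947}{5} - 1813 = - \frac{1952012}{5}$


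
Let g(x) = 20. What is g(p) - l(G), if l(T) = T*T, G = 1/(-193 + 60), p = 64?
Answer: 353779/17689 ≈ 20.000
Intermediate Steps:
G = -1/133 (G = 1/(-133) = -1/133 ≈ -0.0075188)
l(T) = T²
g(p) - l(G) = 20 - (-1/133)² = 20 - 1*1/17689 = 20 - 1/17689 = 353779/17689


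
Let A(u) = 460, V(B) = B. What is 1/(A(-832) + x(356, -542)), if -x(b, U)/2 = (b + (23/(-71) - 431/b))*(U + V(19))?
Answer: 12638/4691614721 ≈ 2.6937e-6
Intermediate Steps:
x(b, U) = -2*(19 + U)*(-23/71 + b - 431/b) (x(b, U) = -2*(b + (23/(-71) - 431/b))*(U + 19) = -2*(b + (23*(-1/71) - 431/b))*(19 + U) = -2*(b + (-23/71 - 431/b))*(19 + U) = -2*(-23/71 + b - 431/b)*(19 + U) = -2*(19 + U)*(-23/71 + b - 431/b))
1/(A(-832) + x(356, -542)) = 1/(460 + (2/71)*(581419 + 30601*(-542) - 1*356*(-437 - 23*(-542) + 1349*356 + 71*(-542)*356))/356) = 1/(460 + (2/71)*(1/356)*(581419 - 16585742 - 1*356*(-437 + 12466 + 480244 - 13699592))) = 1/(460 + (2/71)*(1/356)*(581419 - 16585742 - 1*356*(-13207319))) = 1/(460 + (2/71)*(1/356)*(581419 - 16585742 + 4701805564)) = 1/(460 + (2/71)*(1/356)*4685801241) = 1/(460 + 4685801241/12638) = 1/(4691614721/12638) = 12638/4691614721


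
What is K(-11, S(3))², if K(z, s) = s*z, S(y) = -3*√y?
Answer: 3267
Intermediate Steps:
K(-11, S(3))² = (-3*√3*(-11))² = (33*√3)² = 3267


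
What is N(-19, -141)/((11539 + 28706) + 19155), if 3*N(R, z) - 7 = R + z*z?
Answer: 6623/59400 ≈ 0.11150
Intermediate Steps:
N(R, z) = 7/3 + R/3 + z²/3 (N(R, z) = 7/3 + (R + z*z)/3 = 7/3 + (R + z²)/3 = 7/3 + (R/3 + z²/3) = 7/3 + R/3 + z²/3)
N(-19, -141)/((11539 + 28706) + 19155) = (7/3 + (⅓)*(-19) + (⅓)*(-141)²)/((11539 + 28706) + 19155) = (7/3 - 19/3 + (⅓)*19881)/(40245 + 19155) = (7/3 - 19/3 + 6627)/59400 = 6623*(1/59400) = 6623/59400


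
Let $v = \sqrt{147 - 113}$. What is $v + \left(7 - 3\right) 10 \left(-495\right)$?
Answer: $-19800 + \sqrt{34} \approx -19794.0$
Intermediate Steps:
$v = \sqrt{34}$ ($v = \sqrt{147 - 113} = \sqrt{34} \approx 5.8309$)
$v + \left(7 - 3\right) 10 \left(-495\right) = \sqrt{34} + \left(7 - 3\right) 10 \left(-495\right) = \sqrt{34} + 4 \cdot 10 \left(-495\right) = \sqrt{34} + 40 \left(-495\right) = \sqrt{34} - 19800 = -19800 + \sqrt{34}$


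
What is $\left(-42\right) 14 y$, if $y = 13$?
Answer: $-7644$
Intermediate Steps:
$\left(-42\right) 14 y = \left(-42\right) 14 \cdot 13 = \left(-588\right) 13 = -7644$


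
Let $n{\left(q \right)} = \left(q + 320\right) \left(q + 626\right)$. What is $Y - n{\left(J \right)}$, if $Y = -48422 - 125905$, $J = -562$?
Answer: $-158839$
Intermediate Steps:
$Y = -174327$ ($Y = -48422 - 125905 = -174327$)
$n{\left(q \right)} = \left(320 + q\right) \left(626 + q\right)$
$Y - n{\left(J \right)} = -174327 - \left(200320 + \left(-562\right)^{2} + 946 \left(-562\right)\right) = -174327 - \left(200320 + 315844 - 531652\right) = -174327 - -15488 = -174327 + 15488 = -158839$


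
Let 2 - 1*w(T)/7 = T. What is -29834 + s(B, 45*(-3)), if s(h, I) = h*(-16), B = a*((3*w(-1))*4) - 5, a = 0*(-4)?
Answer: -29754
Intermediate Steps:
w(T) = 14 - 7*T
a = 0
B = -5 (B = 0*((3*(14 - 7*(-1)))*4) - 5 = 0*((3*(14 + 7))*4) - 5 = 0*((3*21)*4) - 5 = 0*(63*4) - 5 = 0*252 - 5 = 0 - 5 = -5)
s(h, I) = -16*h
-29834 + s(B, 45*(-3)) = -29834 - 16*(-5) = -29834 + 80 = -29754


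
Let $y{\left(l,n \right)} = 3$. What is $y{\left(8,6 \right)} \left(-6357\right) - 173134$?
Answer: $-192205$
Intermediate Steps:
$y{\left(8,6 \right)} \left(-6357\right) - 173134 = 3 \left(-6357\right) - 173134 = -19071 - 173134 = -192205$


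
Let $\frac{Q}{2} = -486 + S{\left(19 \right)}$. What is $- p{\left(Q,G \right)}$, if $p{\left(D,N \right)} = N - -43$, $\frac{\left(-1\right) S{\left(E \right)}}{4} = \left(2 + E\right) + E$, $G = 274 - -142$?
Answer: $-459$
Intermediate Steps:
$G = 416$ ($G = 274 + 142 = 416$)
$S{\left(E \right)} = -8 - 8 E$ ($S{\left(E \right)} = - 4 \left(\left(2 + E\right) + E\right) = - 4 \left(2 + 2 E\right) = -8 - 8 E$)
$Q = -1292$ ($Q = 2 \left(-486 - 160\right) = 2 \left(-646\right) = -1292$)
$p{\left(D,N \right)} = 43 + N$ ($p{\left(D,N \right)} = N + 43 = 43 + N$)
$- p{\left(Q,G \right)} = - (43 + 416) = \left(-1\right) 459 = -459$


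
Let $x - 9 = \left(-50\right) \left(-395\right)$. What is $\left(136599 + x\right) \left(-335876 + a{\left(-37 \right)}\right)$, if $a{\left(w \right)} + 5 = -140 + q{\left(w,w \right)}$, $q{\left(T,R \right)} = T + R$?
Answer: $-52551142010$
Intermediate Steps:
$q{\left(T,R \right)} = R + T$
$x = 19759$ ($x = 9 - -19750 = 9 + 19750 = 19759$)
$a{\left(w \right)} = -145 + 2 w$ ($a{\left(w \right)} = -5 + \left(-140 + \left(w + w\right)\right) = -5 + \left(-140 + 2 w\right) = -145 + 2 w$)
$\left(136599 + x\right) \left(-335876 + a{\left(-37 \right)}\right) = \left(136599 + 19759\right) \left(-335876 + \left(-145 + 2 \left(-37\right)\right)\right) = 156358 \left(-335876 - 219\right) = 156358 \left(-336095\right) = -52551142010$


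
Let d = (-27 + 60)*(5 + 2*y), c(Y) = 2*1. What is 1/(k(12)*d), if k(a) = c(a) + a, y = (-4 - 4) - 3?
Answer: -1/7854 ≈ -0.00012732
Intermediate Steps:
c(Y) = 2
y = -11 (y = -8 - 3 = -11)
k(a) = 2 + a
d = -561 (d = (-27 + 60)*(5 + 2*(-11)) = 33*(5 - 22) = 33*(-17) = -561)
1/(k(12)*d) = 1/((2 + 12)*(-561)) = 1/(14*(-561)) = 1/(-7854) = -1/7854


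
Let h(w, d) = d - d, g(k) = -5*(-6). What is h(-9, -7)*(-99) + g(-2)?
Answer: 30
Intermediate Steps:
g(k) = 30
h(w, d) = 0
h(-9, -7)*(-99) + g(-2) = 0*(-99) + 30 = 0 + 30 = 30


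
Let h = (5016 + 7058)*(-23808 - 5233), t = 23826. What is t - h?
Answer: 350664860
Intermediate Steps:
h = -350641034 (h = 12074*(-29041) = -350641034)
t - h = 23826 - 1*(-350641034) = 23826 + 350641034 = 350664860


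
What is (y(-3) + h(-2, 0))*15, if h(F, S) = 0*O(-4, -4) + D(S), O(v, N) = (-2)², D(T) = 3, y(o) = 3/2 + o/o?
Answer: 165/2 ≈ 82.500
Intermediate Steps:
y(o) = 5/2 (y(o) = 3*(½) + 1 = 3/2 + 1 = 5/2)
O(v, N) = 4
h(F, S) = 3 (h(F, S) = 0*4 + 3 = 0 + 3 = 3)
(y(-3) + h(-2, 0))*15 = (5/2 + 3)*15 = (11/2)*15 = 165/2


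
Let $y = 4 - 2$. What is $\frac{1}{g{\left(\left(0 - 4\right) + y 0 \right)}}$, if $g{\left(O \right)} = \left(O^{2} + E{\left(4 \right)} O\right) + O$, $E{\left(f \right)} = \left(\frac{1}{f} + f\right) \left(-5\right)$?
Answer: $\frac{1}{97} \approx 0.010309$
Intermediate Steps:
$E{\left(f \right)} = - 5 f - \frac{5}{f}$ ($E{\left(f \right)} = \left(f + \frac{1}{f}\right) \left(-5\right) = - 5 f - \frac{5}{f}$)
$y = 2$ ($y = 4 - 2 = 2$)
$g{\left(O \right)} = O^{2} - \frac{81 O}{4}$ ($g{\left(O \right)} = \left(O^{2} + \left(\left(-5\right) 4 - \frac{5}{4}\right) O\right) + O = \left(O^{2} + \left(-20 - \frac{5}{4}\right) O\right) + O = \left(O^{2} - \frac{85 O}{4}\right) + O = O^{2} - \frac{81 O}{4}$)
$\frac{1}{g{\left(\left(0 - 4\right) + y 0 \right)}} = \frac{1}{\frac{1}{4} \left(\left(0 - 4\right) + 2 \cdot 0\right) \left(-81 + 4 \left(\left(0 - 4\right) + 2 \cdot 0\right)\right)} = \frac{1}{\frac{1}{4} \left(\left(0 - 4\right) + 0\right) \left(-81 + 4 \left(\left(0 - 4\right) + 0\right)\right)} = \frac{1}{\frac{1}{4} \left(-4 + 0\right) \left(-81 + 4 \left(-4 + 0\right)\right)} = \frac{1}{\frac{1}{4} \left(-4\right) \left(-81 + 4 \left(-4\right)\right)} = \frac{1}{\frac{1}{4} \left(-4\right) \left(-81 - 16\right)} = \frac{1}{\frac{1}{4} \left(-4\right) \left(-97\right)} = \frac{1}{97}$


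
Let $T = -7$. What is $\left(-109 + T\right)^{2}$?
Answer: $13456$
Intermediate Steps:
$\left(-109 + T\right)^{2} = \left(-109 - 7\right)^{2} = \left(-116\right)^{2} = 13456$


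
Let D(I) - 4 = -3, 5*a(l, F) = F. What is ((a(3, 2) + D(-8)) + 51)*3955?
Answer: 207242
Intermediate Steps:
a(l, F) = F/5
D(I) = 1 (D(I) = 4 - 3 = 1)
((a(3, 2) + D(-8)) + 51)*3955 = (((1/5)*2 + 1) + 51)*3955 = ((2/5 + 1) + 51)*3955 = (7/5 + 51)*3955 = (262/5)*3955 = 207242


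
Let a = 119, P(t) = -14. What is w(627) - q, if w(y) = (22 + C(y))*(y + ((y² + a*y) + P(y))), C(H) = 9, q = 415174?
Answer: 14103831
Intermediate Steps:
w(y) = -434 + 31*y² + 3720*y (w(y) = (22 + 9)*(y + ((y² + 119*y) - 14)) = 31*(y + (-14 + y² + 119*y)) = 31*(-14 + y² + 120*y) = -434 + 31*y² + 3720*y)
w(627) - q = (-434 + 31*627² + 3720*627) - 1*415174 = (-434 + 31*393129 + 2332440) - 415174 = (-434 + 12186999 + 2332440) - 415174 = 14519005 - 415174 = 14103831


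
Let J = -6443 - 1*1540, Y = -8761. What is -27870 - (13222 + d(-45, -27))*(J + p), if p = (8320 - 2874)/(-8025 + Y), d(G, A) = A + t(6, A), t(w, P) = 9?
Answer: 126355351094/1199 ≈ 1.0538e+8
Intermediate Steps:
d(G, A) = 9 + A (d(G, A) = A + 9 = 9 + A)
J = -7983 (J = -6443 - 1540 = -7983)
p = -389/1199 (p = (8320 - 2874)/(-8025 - 8761) = 5446/(-16786) = 5446*(-1/16786) = -389/1199 ≈ -0.32444)
-27870 - (13222 + d(-45, -27))*(J + p) = -27870 - (13222 + (9 - 27))*(-7983 - 389/1199) = -27870 - (13222 - 18)*(-9572006)/1199 = -27870 - 13204*(-9572006)/1199 = -27870 - 1*(-126388767224/1199) = -27870 + 126388767224/1199 = 126355351094/1199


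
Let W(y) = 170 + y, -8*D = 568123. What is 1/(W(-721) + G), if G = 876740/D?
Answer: -568123/320049693 ≈ -0.0017751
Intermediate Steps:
D = -568123/8 (D = -⅛*568123 = -568123/8 ≈ -71015.)
G = -7013920/568123 (G = 876740/(-568123/8) = 876740*(-8/568123) = -7013920/568123 ≈ -12.346)
1/(W(-721) + G) = 1/((170 - 721) - 7013920/568123) = 1/(-551 - 7013920/568123) = 1/(-320049693/568123) = -568123/320049693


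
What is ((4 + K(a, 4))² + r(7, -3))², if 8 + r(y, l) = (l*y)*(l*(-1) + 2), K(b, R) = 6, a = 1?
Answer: 169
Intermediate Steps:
r(y, l) = -8 + l*y*(2 - l) (r(y, l) = -8 + (l*y)*(l*(-1) + 2) = -8 + (l*y)*(-l + 2) = -8 + (l*y)*(2 - l) = -8 + l*y*(2 - l))
((4 + K(a, 4))² + r(7, -3))² = ((4 + 6)² + (-8 - 1*7*(-3)² + 2*(-3)*7))² = (10² + (-8 - 1*7*9 - 42))² = (100 + (-8 - 63 - 42))² = (100 - 113)² = (-13)² = 169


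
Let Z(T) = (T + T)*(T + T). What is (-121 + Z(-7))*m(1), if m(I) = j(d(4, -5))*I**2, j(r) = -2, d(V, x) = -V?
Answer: -150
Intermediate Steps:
Z(T) = 4*T**2 (Z(T) = (2*T)*(2*T) = 4*T**2)
m(I) = -2*I**2
(-121 + Z(-7))*m(1) = (-121 + 4*(-7)**2)*(-2*1**2) = (-121 + 4*49)*(-2*1) = (-121 + 196)*(-2) = 75*(-2) = -150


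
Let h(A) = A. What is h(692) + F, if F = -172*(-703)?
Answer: 121608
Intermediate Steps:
F = 120916
h(692) + F = 692 + 120916 = 121608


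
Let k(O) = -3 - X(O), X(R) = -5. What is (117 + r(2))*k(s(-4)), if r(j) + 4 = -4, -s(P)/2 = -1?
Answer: 218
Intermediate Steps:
s(P) = 2 (s(P) = -2*(-1) = 2)
k(O) = 2 (k(O) = -3 - 1*(-5) = -3 + 5 = 2)
r(j) = -8 (r(j) = -4 - 4 = -8)
(117 + r(2))*k(s(-4)) = (117 - 8)*2 = 109*2 = 218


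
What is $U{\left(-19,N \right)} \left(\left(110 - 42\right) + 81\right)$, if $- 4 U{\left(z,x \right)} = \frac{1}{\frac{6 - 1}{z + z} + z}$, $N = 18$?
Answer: $\frac{2831}{1454} \approx 1.947$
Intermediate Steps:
$U{\left(z,x \right)} = - \frac{1}{4 \left(z + \frac{5}{2 z}\right)}$ ($U{\left(z,x \right)} = - \frac{1}{4 \left(\frac{6 - 1}{z + z} + z\right)} = - \frac{1}{4 \left(\frac{5}{2 z} + z\right)} = - \frac{1}{4 \left(z + \frac{5}{2 z}\right)}$)
$U{\left(-19,N \right)} \left(\left(110 - 42\right) + 81\right) = \left(-1\right) \left(-19\right) \frac{1}{10 + 4 \left(-19\right)^{2}} \left(\left(110 - 42\right) + 81\right) = \left(-1\right) \left(-19\right) \frac{1}{10 + 4 \cdot 361} \left(\left(110 - 42\right) + 81\right) = \left(-1\right) \left(-19\right) \frac{1}{10 + 1444} \left(68 + 81\right) = \left(-1\right) \left(-19\right) \frac{1}{1454} \cdot 149 = \frac{19}{1454} \cdot 149 = \frac{2831}{1454}$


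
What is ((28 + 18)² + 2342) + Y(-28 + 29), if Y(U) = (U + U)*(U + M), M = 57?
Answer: 4574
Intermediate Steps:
Y(U) = 2*U*(57 + U) (Y(U) = (U + U)*(U + 57) = (2*U)*(57 + U) = 2*U*(57 + U))
((28 + 18)² + 2342) + Y(-28 + 29) = ((28 + 18)² + 2342) + 2*(-28 + 29)*(57 + (-28 + 29)) = (46² + 2342) + 2*1*(57 + 1) = (2116 + 2342) + 2*1*58 = 4458 + 116 = 4574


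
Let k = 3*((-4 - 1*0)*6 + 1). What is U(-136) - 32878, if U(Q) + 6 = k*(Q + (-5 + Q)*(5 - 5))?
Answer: -23500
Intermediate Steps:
k = -69 (k = 3*((-4 + 0)*6 + 1) = 3*(-4*6 + 1) = 3*(-24 + 1) = 3*(-23) = -69)
U(Q) = -6 - 69*Q (U(Q) = -6 - 69*(Q + (-5 + Q)*(5 - 5)) = -6 - 69*(Q + (-5 + Q)*0) = -6 - 69*(Q + 0) = -6 - 69*Q)
U(-136) - 32878 = (-6 - 69*(-136)) - 32878 = (-6 + 9384) - 32878 = 9378 - 32878 = -23500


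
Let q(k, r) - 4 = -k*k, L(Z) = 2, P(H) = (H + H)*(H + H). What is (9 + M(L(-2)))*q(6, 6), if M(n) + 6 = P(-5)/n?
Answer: -1696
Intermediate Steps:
P(H) = 4*H² (P(H) = (2*H)*(2*H) = 4*H²)
M(n) = -6 + 100/n (M(n) = -6 + (4*(-5)²)/n = -6 + (4*25)/n = -6 + 100/n)
q(k, r) = 4 - k² (q(k, r) = 4 - k*k = 4 - k²)
(9 + M(L(-2)))*q(6, 6) = (9 + (-6 + 100/2))*(4 - 1*6²) = (9 + (-6 + 100*(½)))*(4 - 1*36) = (9 + (-6 + 50))*(4 - 36) = (9 + 44)*(-32) = 53*(-32) = -1696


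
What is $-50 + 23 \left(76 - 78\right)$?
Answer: $-96$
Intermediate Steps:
$-50 + 23 \left(76 - 78\right) = -50 + 23 \left(-2\right) = -50 - 46 = -96$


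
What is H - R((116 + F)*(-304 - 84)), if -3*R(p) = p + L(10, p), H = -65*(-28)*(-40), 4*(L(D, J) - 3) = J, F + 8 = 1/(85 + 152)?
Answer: -64174634/711 ≈ -90260.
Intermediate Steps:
F = -1895/237 (F = -8 + 1/(85 + 152) = -8 + 1/237 = -1895/237 ≈ -7.9958)
L(D, J) = 3 + J/4
H = -72800 (H = 1820*(-40) = -72800)
R(p) = -1 - 5*p/12 (R(p) = -(p + (3 + p/4))/3 = -(3 + 5*p/4)/3 = -1 - 5*p/12)
H - R((116 + F)*(-304 - 84)) = -72800 - (-1 - 5*(116 - 1895/237)*(-304 - 84)/12) = -72800 - (-1 - 127985*(-388)/2844) = -72800 - (-1 - 5/12*(-9931636/237)) = -72800 - (-1 + 12414545/711) = -72800 - 1*12413834/711 = -72800 - 12413834/711 = -64174634/711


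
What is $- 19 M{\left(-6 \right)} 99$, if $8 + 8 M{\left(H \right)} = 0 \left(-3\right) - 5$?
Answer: $\frac{24453}{8} \approx 3056.6$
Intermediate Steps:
$M{\left(H \right)} = - \frac{13}{8}$ ($M{\left(H \right)} = -1 + \frac{0 \left(-3\right) - 5}{8} = -1 + \frac{0 - 5}{8} = -1 + \frac{1}{8} \left(-5\right) = -1 - \frac{5}{8} = - \frac{13}{8}$)
$- 19 M{\left(-6 \right)} 99 = \left(-19\right) \left(- \frac{13}{8}\right) 99 = \frac{247}{8} \cdot 99 = \frac{24453}{8}$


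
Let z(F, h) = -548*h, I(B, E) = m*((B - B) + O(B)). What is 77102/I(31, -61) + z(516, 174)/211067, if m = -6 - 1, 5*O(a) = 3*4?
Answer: -40688224369/8864814 ≈ -4589.9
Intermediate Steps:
O(a) = 12/5 (O(a) = (3*4)/5 = (1/5)*12 = 12/5)
m = -7
I(B, E) = -84/5 (I(B, E) = -7*((B - B) + 12/5) = -7*(0 + 12/5) = -7*12/5 = -84/5)
77102/I(31, -61) + z(516, 174)/211067 = 77102/(-84/5) - 548*174/211067 = 77102*(-5/84) - 95352*1/211067 = -192755/42 - 95352/211067 = -40688224369/8864814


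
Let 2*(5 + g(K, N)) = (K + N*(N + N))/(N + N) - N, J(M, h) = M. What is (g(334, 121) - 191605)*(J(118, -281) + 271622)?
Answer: -6300217579110/121 ≈ -5.2068e+10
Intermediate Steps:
g(K, N) = -5 - N/2 + (K + 2*N²)/(4*N) (g(K, N) = -5 + ((K + N*(N + N))/(N + N) - N)/2 = -5 + ((K + N*(2*N))/((2*N)) - N)/2 = -5 + ((K + 2*N²)*(1/(2*N)) - N)/2 = -5 + ((K + 2*N²)/(2*N) - N)/2 = -5 + (-N + (K + 2*N²)/(2*N))/2 = -5 + (-N/2 + (K + 2*N²)/(4*N)) = -5 - N/2 + (K + 2*N²)/(4*N))
(g(334, 121) - 191605)*(J(118, -281) + 271622) = ((-5 + (¼)*334/121) - 191605)*(118 + 271622) = ((-5 + (¼)*334*(1/121)) - 191605)*271740 = ((-5 + 167/242) - 191605)*271740 = (-1043/242 - 191605)*271740 = -46369453/242*271740 = -6300217579110/121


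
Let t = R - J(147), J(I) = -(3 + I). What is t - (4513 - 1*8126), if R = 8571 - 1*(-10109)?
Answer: 22443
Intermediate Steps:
J(I) = -3 - I
R = 18680 (R = 8571 + 10109 = 18680)
t = 18830 (t = 18680 - (-3 - 1*147) = 18680 - (-3 - 147) = 18680 - 1*(-150) = 18680 + 150 = 18830)
t - (4513 - 1*8126) = 18830 - (4513 - 1*8126) = 18830 - (4513 - 8126) = 18830 - 1*(-3613) = 18830 + 3613 = 22443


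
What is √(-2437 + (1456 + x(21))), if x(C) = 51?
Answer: I*√930 ≈ 30.496*I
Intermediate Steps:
√(-2437 + (1456 + x(21))) = √(-2437 + (1456 + 51)) = √(-2437 + 1507) = √(-930) = I*√930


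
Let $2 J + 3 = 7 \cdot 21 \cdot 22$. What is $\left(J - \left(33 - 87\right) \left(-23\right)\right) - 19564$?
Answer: $- \frac{38381}{2} \approx -19191.0$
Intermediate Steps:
$J = \frac{3231}{2}$ ($J = - \frac{3}{2} + \frac{7 \cdot 21 \cdot 22}{2} = - \frac{3}{2} + \frac{147 \cdot 22}{2} = - \frac{3}{2} + \frac{1}{2} \cdot 3234 = - \frac{3}{2} + 1617 = \frac{3231}{2} \approx 1615.5$)
$\left(J - \left(33 - 87\right) \left(-23\right)\right) - 19564 = \left(\frac{3231}{2} - \left(33 - 87\right) \left(-23\right)\right) - 19564 = \left(\frac{3231}{2} - \left(-54\right) \left(-23\right)\right) - 19564 = \left(\frac{3231}{2} - 1242\right) - 19564 = \frac{747}{2} - 19564 = - \frac{38381}{2}$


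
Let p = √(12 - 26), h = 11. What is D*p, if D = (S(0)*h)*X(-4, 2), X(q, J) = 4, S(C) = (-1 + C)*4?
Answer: -176*I*√14 ≈ -658.53*I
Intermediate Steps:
S(C) = -4 + 4*C
p = I*√14 (p = √(-14) = I*√14 ≈ 3.7417*I)
D = -176 (D = ((-4 + 4*0)*11)*4 = ((-4 + 0)*11)*4 = -4*11*4 = -44*4 = -176)
D*p = -176*I*√14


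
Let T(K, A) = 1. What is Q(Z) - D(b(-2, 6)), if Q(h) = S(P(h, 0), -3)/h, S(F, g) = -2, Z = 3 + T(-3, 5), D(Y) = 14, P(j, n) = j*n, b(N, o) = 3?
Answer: -29/2 ≈ -14.500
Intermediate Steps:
Z = 4 (Z = 3 + 1 = 4)
Q(h) = -2/h
Q(Z) - D(b(-2, 6)) = -2/4 - 1*14 = -2*¼ - 14 = -½ - 14 = -29/2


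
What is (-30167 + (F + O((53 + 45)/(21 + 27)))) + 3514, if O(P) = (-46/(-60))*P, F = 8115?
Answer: -13346233/720 ≈ -18536.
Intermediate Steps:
O(P) = 23*P/30 (O(P) = (-46*(-1/60))*P = 23*P/30)
(-30167 + (F + O((53 + 45)/(21 + 27)))) + 3514 = (-30167 + (8115 + 23*((53 + 45)/(21 + 27))/30)) + 3514 = (-30167 + (8115 + 23*(98/48)/30)) + 3514 = (-30167 + (8115 + 23*(98*(1/48))/30)) + 3514 = (-30167 + (8115 + (23/30)*(49/24))) + 3514 = (-30167 + (8115 + 1127/720)) + 3514 = (-30167 + 5843927/720) + 3514 = -15876313/720 + 3514 = -13346233/720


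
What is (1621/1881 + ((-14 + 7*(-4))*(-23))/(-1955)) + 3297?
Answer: 527199628/159885 ≈ 3297.4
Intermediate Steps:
(1621/1881 + ((-14 + 7*(-4))*(-23))/(-1955)) + 3297 = (1621*(1/1881) + ((-14 - 28)*(-23))*(-1/1955)) + 3297 = (1621/1881 - 42*(-23)*(-1/1955)) + 3297 = (1621/1881 + 966*(-1/1955)) + 3297 = (1621/1881 - 42/85) + 3297 = 58783/159885 + 3297 = 527199628/159885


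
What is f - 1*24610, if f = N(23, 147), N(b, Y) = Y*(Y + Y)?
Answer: 18608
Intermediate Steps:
N(b, Y) = 2*Y² (N(b, Y) = Y*(2*Y) = 2*Y²)
f = 43218 (f = 2*147² = 2*21609 = 43218)
f - 1*24610 = 43218 - 1*24610 = 43218 - 24610 = 18608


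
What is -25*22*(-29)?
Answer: 15950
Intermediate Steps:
-25*22*(-29) = -550*(-29) = 15950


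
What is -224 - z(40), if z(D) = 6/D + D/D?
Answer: -4503/20 ≈ -225.15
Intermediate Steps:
z(D) = 1 + 6/D (z(D) = 6/D + 1 = 1 + 6/D)
-224 - z(40) = -224 - (6 + 40)/40 = -224 - 46/40 = -224 - 1*23/20 = -224 - 23/20 = -4503/20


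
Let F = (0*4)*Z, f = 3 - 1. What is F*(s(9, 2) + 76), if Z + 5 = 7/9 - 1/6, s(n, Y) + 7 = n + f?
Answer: 0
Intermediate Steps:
f = 2
s(n, Y) = -5 + n (s(n, Y) = -7 + (n + 2) = -7 + (2 + n) = -5 + n)
Z = -79/18 (Z = -5 + (7/9 - 1/6) = -5 + (7*(⅑) - 1*⅙) = -5 + (7/9 - ⅙) = -5 + 11/18 = -79/18 ≈ -4.3889)
F = 0 (F = (0*4)*(-79/18) = 0*(-79/18) = 0)
F*(s(9, 2) + 76) = 0*((-5 + 9) + 76) = 0*(4 + 76) = 0*80 = 0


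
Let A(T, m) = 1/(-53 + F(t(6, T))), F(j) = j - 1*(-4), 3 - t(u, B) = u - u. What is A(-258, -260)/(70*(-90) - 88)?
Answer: 1/293848 ≈ 3.4031e-6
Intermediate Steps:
t(u, B) = 3 (t(u, B) = 3 - (u - u) = 3 - 1*0 = 3 + 0 = 3)
F(j) = 4 + j (F(j) = j + 4 = 4 + j)
A(T, m) = -1/46 (A(T, m) = 1/(-53 + (4 + 3)) = 1/(-53 + 7) = 1/(-46) = -1/46)
A(-258, -260)/(70*(-90) - 88) = -1/(46*(70*(-90) - 88)) = -1/(46*(-6300 - 88)) = -1/46/(-6388) = -1/46*(-1/6388) = 1/293848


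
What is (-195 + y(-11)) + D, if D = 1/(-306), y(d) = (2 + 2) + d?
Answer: -61813/306 ≈ -202.00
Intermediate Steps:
y(d) = 4 + d
D = -1/306 ≈ -0.0032680
(-195 + y(-11)) + D = (-195 + (4 - 11)) - 1/306 = (-195 - 7) - 1/306 = -202 - 1/306 = -61813/306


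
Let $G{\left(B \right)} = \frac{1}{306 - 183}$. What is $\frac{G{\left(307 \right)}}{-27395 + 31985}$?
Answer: $\frac{1}{564570} \approx 1.7713 \cdot 10^{-6}$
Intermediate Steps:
$G{\left(B \right)} = \frac{1}{123}$
$\frac{G{\left(307 \right)}}{-27395 + 31985} = \frac{1}{123 \left(-27395 + 31985\right)} = \frac{1}{123 \cdot 4590} = \frac{1}{123} \cdot \frac{1}{4590} = \frac{1}{564570}$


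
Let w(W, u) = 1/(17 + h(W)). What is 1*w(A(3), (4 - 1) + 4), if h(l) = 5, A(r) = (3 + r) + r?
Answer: 1/22 ≈ 0.045455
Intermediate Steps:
A(r) = 3 + 2*r
w(W, u) = 1/22 (w(W, u) = 1/(17 + 5) = 1/22)
1*w(A(3), (4 - 1) + 4) = 1*(1/22) = 1/22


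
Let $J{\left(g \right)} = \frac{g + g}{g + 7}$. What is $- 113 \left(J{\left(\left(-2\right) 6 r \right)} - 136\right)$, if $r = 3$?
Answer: $\frac{437536}{29} \approx 15087.0$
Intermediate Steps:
$J{\left(g \right)} = \frac{2 g}{7 + g}$
$- 113 \left(J{\left(\left(-2\right) 6 r \right)} - 136\right) = - 113 \left(\frac{2 \left(-2\right) 6 \cdot 3}{7 + \left(-2\right) 6 \cdot 3} - 136\right) = - 113 \left(\frac{2 \left(\left(-12\right) 3\right)}{7 - 36} - 136\right) = - 113 \left(2 \left(-36\right) \frac{1}{7 - 36} - 136\right) = - 113 \left(2 \left(-36\right) \frac{1}{-29} - 136\right) = - 113 \left(2 \left(-36\right) \left(- \frac{1}{29}\right) - 136\right) = - 113 \left(\frac{72}{29} - 136\right) = \left(-113\right) \left(- \frac{3872}{29}\right) = \frac{437536}{29}$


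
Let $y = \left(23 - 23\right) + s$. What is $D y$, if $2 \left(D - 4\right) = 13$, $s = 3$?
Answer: $\frac{63}{2} \approx 31.5$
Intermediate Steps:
$D = \frac{21}{2}$ ($D = 4 + \frac{1}{2} \cdot 13 = 4 + \frac{13}{2} = \frac{21}{2} \approx 10.5$)
$y = 3$ ($y = \left(23 - 23\right) + 3 = 0 + 3 = 3$)
$D y = \frac{21}{2} \cdot 3 = \frac{63}{2}$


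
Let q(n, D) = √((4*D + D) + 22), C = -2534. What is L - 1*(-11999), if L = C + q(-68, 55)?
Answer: 9465 + 3*√33 ≈ 9482.2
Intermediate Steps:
q(n, D) = √(22 + 5*D) (q(n, D) = √(5*D + 22) = √(22 + 5*D))
L = -2534 + 3*√33 (L = -2534 + √(22 + 5*55) = -2534 + √(22 + 275) = -2534 + √297 = -2534 + 3*√33 ≈ -2516.8)
L - 1*(-11999) = (-2534 + 3*√33) - 1*(-11999) = (-2534 + 3*√33) + 11999 = 9465 + 3*√33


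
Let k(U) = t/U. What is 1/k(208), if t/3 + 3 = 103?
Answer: 52/75 ≈ 0.69333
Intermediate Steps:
t = 300 (t = -9 + 3*103 = -9 + 309 = 300)
k(U) = 300/U
1/k(208) = 1/(300/208) = 1/(300*(1/208)) = 1/(75/52) = 52/75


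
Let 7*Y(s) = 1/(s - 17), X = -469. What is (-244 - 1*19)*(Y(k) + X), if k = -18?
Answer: 30220278/245 ≈ 1.2335e+5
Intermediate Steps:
Y(s) = 1/(7*(-17 + s)) (Y(s) = 1/(7*(s - 17)) = 1/(7*(-17 + s)))
(-244 - 1*19)*(Y(k) + X) = (-244 - 1*19)*(1/(7*(-17 - 18)) - 469) = (-244 - 19)*((⅐)/(-35) - 469) = -263*((⅐)*(-1/35) - 469) = -263*(-1/245 - 469) = -263*(-114906/245) = 30220278/245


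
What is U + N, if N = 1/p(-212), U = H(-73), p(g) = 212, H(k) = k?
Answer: -15475/212 ≈ -72.995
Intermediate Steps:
U = -73
N = 1/212 ≈ 0.0047170
U + N = -73 + 1/212 = -15475/212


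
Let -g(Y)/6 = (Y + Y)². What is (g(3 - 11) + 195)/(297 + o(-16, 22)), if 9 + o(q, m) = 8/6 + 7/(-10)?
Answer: -40230/8659 ≈ -4.6460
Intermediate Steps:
g(Y) = -24*Y² (g(Y) = -6*(Y + Y)² = -6*4*Y² = -24*Y²)
o(q, m) = -251/30 (o(q, m) = -9 + (8/6 + 7/(-10)) = -9 + (8*(⅙) + 7*(-⅒)) = -9 + (4/3 - 7/10) = -9 + 19/30 = -251/30)
(g(3 - 11) + 195)/(297 + o(-16, 22)) = (-24*(3 - 11)² + 195)/(297 - 251/30) = (-24*(-8)² + 195)/(8659/30) = (-24*64 + 195)*(30/8659) = (-1536 + 195)*(30/8659) = -1341*30/8659 = -40230/8659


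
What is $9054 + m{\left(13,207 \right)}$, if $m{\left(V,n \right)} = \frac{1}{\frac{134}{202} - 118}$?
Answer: $\frac{107298853}{11851} \approx 9054.0$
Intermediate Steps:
$m{\left(V,n \right)} = - \frac{101}{11851}$ ($m{\left(V,n \right)} = \frac{1}{134 \cdot \frac{1}{202} - 118} = \frac{1}{\frac{67}{101} - 118} = \frac{1}{- \frac{11851}{101}} = - \frac{101}{11851}$)
$9054 + m{\left(13,207 \right)} = 9054 - \frac{101}{11851} = \frac{107298853}{11851}$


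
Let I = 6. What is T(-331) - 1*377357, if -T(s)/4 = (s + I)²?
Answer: -799857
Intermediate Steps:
T(s) = -4*(6 + s)² (T(s) = -4*(s + 6)² = -4*(6 + s)²)
T(-331) - 1*377357 = -4*(6 - 331)² - 1*377357 = -4*(-325)² - 377357 = -4*105625 - 377357 = -422500 - 377357 = -799857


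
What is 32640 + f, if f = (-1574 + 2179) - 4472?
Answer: 28773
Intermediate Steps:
f = -3867 (f = 605 - 4472 = -3867)
32640 + f = 32640 - 3867 = 28773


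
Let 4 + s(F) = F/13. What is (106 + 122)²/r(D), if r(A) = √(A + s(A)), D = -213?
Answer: -25992*I*√39442/1517 ≈ -3402.8*I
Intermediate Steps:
s(F) = -4 + F/13
r(A) = √(-4 + 14*A/13) (r(A) = √(A + (-4 + A/13)) = √(-4 + 14*A/13))
(106 + 122)²/r(D) = (106 + 122)²/((√(-676 + 182*(-213))/13)) = 228²/((√(-676 - 38766)/13)) = 51984/((√(-39442)/13)) = 51984/(((I*√39442)/13)) = 51984/((I*√39442/13)) = 51984*(-I*√39442/3034) = -25992*I*√39442/1517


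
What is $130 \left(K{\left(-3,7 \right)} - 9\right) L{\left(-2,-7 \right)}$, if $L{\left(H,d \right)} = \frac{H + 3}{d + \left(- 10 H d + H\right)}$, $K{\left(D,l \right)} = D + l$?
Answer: $\frac{650}{149} \approx 4.3624$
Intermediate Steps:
$L{\left(H,d \right)} = \frac{3 + H}{H + d - 10 H d}$ ($L{\left(H,d \right)} = \frac{3 + H}{d - \left(- H + 10 H d\right)} = \frac{3 + H}{H + d - 10 H d}$)
$130 \left(K{\left(-3,7 \right)} - 9\right) L{\left(-2,-7 \right)} = 130 \left(\left(-3 + 7\right) - 9\right) \frac{3 - 2}{-2 - 7 - \left(-20\right) \left(-7\right)} = 130 \left(4 - 9\right) \frac{1}{-2 - 7 - 140} \cdot 1 = 130 \left(-5\right) \frac{1}{-149} \cdot 1 = - 650 \left(\left(- \frac{1}{149}\right) 1\right) = \left(-650\right) \left(- \frac{1}{149}\right) = \frac{650}{149}$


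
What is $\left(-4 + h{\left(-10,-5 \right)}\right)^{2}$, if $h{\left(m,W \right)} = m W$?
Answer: $2116$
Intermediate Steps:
$h{\left(m,W \right)} = W m$
$\left(-4 + h{\left(-10,-5 \right)}\right)^{2} = \left(-4 - -50\right)^{2} = \left(-4 + 50\right)^{2} = 46^{2} = 2116$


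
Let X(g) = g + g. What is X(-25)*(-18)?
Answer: 900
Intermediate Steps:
X(g) = 2*g
X(-25)*(-18) = (2*(-25))*(-18) = -50*(-18) = 900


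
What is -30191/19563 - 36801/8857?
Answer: -987339650/173269491 ≈ -5.6983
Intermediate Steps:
-30191/19563 - 36801/8857 = -987339650/173269491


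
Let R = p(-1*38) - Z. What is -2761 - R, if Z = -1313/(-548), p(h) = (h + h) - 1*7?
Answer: -1466231/548 ≈ -2675.6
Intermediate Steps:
p(h) = -7 + 2*h (p(h) = 2*h - 7 = -7 + 2*h)
Z = 1313/548 (Z = -1313*(-1/548) = 1313/548 ≈ 2.3960)
R = -46797/548 (R = (-7 + 2*(-1*38)) - 1*1313/548 = (-7 + 2*(-38)) - 1313/548 = (-7 - 76) - 1313/548 = -83 - 1313/548 = -46797/548 ≈ -85.396)
-2761 - R = -2761 - 1*(-46797/548) = -2761 + 46797/548 = -1466231/548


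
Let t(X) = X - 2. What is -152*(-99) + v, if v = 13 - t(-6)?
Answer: 15069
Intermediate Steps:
t(X) = -2 + X
v = 21 (v = 13 - (-2 - 6) = 13 - 1*(-8) = 13 + 8 = 21)
-152*(-99) + v = -152*(-99) + 21 = 15048 + 21 = 15069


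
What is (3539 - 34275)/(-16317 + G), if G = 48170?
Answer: -30736/31853 ≈ -0.96493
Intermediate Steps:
(3539 - 34275)/(-16317 + G) = (3539 - 34275)/(-16317 + 48170) = -30736/31853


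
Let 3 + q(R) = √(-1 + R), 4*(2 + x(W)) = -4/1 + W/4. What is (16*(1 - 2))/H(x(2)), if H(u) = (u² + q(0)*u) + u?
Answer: -39936/36455 - 8192*I/36455 ≈ -1.0955 - 0.22472*I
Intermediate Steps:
x(W) = -3 + W/16 (x(W) = -2 + (-4/1 + W/4)/4 = -2 + (-4*1 + W*(¼))/4 = -2 + (-4 + W/4)/4 = -2 + (-1 + W/16) = -3 + W/16)
q(R) = -3 + √(-1 + R)
H(u) = u + u² + u*(-3 + I) (H(u) = (u² + (-3 + √(-1 + 0))*u) + u = (u² + (-3 + √(-1))*u) + u = (u² + (-3 + I)*u) + u = (u² + u*(-3 + I)) + u = u + u² + u*(-3 + I))
(16*(1 - 2))/H(x(2)) = (16*(1 - 2))/(((-3 + (1/16)*2)*(-2 + I + (-3 + (1/16)*2)))) = (16*(-1))/(((-3 + ⅛)*(-2 + I + (-3 + ⅛)))) = -16*(-8/(23*(-2 + I - 23/8))) = -(39936/36455 + 8192*I/36455) = -16*4096*(897/64 + 23*I/8)/838465 = -65536*(897/64 + 23*I/8)/838465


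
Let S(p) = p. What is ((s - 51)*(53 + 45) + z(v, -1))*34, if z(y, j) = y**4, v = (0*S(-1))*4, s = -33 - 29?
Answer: -376516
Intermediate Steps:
s = -62
v = 0 (v = (0*(-1))*4 = 0*4 = 0)
((s - 51)*(53 + 45) + z(v, -1))*34 = ((-62 - 51)*(53 + 45) + 0**4)*34 = (-113*98 + 0)*34 = (-11074 + 0)*34 = -11074*34 = -376516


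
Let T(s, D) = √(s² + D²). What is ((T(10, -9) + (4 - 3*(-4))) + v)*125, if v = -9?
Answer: 875 + 125*√181 ≈ 2556.7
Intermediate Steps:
T(s, D) = √(D² + s²)
((T(10, -9) + (4 - 3*(-4))) + v)*125 = ((√((-9)² + 10²) + (4 - 3*(-4))) - 9)*125 = ((√(81 + 100) + (4 + 12)) - 9)*125 = ((√181 + 16) - 9)*125 = ((16 + √181) - 9)*125 = (7 + √181)*125 = 875 + 125*√181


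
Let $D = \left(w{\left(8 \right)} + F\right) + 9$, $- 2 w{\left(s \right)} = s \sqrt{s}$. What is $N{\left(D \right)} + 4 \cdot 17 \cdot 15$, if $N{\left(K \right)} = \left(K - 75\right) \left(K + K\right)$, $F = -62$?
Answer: $14844 + 2896 \sqrt{2} \approx 18940.0$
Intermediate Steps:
$w{\left(s \right)} = - \frac{s^{\frac{3}{2}}}{2}$ ($w{\left(s \right)} = - \frac{s \sqrt{s}}{2} = - \frac{s^{\frac{3}{2}}}{2}$)
$D = -53 - 8 \sqrt{2}$ ($D = \left(- \frac{8^{\frac{3}{2}}}{2} - 62\right) + 9 = \left(- \frac{16 \sqrt{2}}{2} - 62\right) + 9 = \left(- 8 \sqrt{2} - 62\right) + 9 = \left(-62 - 8 \sqrt{2}\right) + 9 = -53 - 8 \sqrt{2} \approx -64.314$)
$N{\left(K \right)} = 2 K \left(-75 + K\right)$ ($N{\left(K \right)} = \left(-75 + K\right) 2 K = 2 K \left(-75 + K\right)$)
$N{\left(D \right)} + 4 \cdot 17 \cdot 15 = 2 \left(-53 - 8 \sqrt{2}\right) \left(-75 - \left(53 + 8 \sqrt{2}\right)\right) + 4 \cdot 17 \cdot 15 = 2 \left(-53 - 8 \sqrt{2}\right) \left(-128 - 8 \sqrt{2}\right) + 68 \cdot 15 = 2 \left(-128 - 8 \sqrt{2}\right) \left(-53 - 8 \sqrt{2}\right) + 1020 = 1020 + 2 \left(-128 - 8 \sqrt{2}\right) \left(-53 - 8 \sqrt{2}\right)$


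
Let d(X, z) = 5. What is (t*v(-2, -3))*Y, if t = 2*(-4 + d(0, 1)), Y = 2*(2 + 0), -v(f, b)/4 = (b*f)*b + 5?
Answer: 416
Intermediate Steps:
v(f, b) = -20 - 4*f*b² (v(f, b) = -4*((b*f)*b + 5) = -4*(f*b² + 5) = -4*(5 + f*b²) = -20 - 4*f*b²)
Y = 4 (Y = 2*2 = 4)
t = 2 (t = 2*(-4 + 5) = 2*1 = 2)
(t*v(-2, -3))*Y = (2*(-20 - 4*(-2)*(-3)²))*4 = (2*(-20 - 4*(-2)*9))*4 = (2*(-20 + 72))*4 = (2*52)*4 = 104*4 = 416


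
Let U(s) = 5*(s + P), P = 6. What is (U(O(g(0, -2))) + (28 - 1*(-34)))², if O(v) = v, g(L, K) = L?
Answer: 8464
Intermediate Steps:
U(s) = 30 + 5*s (U(s) = 5*(s + 6) = 5*(6 + s) = 30 + 5*s)
(U(O(g(0, -2))) + (28 - 1*(-34)))² = ((30 + 5*0) + (28 - 1*(-34)))² = ((30 + 0) + (28 + 34))² = (30 + 62)² = 92² = 8464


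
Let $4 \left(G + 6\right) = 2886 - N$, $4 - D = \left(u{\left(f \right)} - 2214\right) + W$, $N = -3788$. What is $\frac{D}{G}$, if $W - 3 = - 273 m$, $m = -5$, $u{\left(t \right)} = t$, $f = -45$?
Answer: $\frac{358}{665} \approx 0.53835$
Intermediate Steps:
$W = 1368$ ($W = 3 - -1365 = 3 + 1365 = 1368$)
$D = 895$ ($D = 4 - \left(\left(-45 - 2214\right) + 1368\right) = 4 - \left(-2259 + 1368\right) = 4 - -891 = 4 + 891 = 895$)
$G = \frac{3325}{2}$ ($G = -6 + \frac{2886 - -3788}{4} = -6 + \frac{2886 + 3788}{4} = -6 + \frac{1}{4} \cdot 6674 = -6 + \frac{3337}{2} = \frac{3325}{2} \approx 1662.5$)
$\frac{D}{G} = \frac{895}{\frac{3325}{2}} = 895 \cdot \frac{2}{3325} = \frac{358}{665}$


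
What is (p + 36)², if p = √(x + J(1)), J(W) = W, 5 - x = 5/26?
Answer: (936 + √3926)²/676 ≈ 1475.3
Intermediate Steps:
x = 125/26 (x = 5 - 5/26 = 125/26 ≈ 4.8077)
p = √3926/26 (p = √(125/26 + 1) = √(151/26) = √3926/26 ≈ 2.4099)
(p + 36)² = (√3926/26 + 36)² = (36 + √3926/26)²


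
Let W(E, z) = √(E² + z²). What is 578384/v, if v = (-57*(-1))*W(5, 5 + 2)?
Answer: 7816*√74/57 ≈ 1179.6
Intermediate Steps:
v = 57*√74 (v = (-57*(-1))*√(5² + (5 + 2)²) = 57*√(25 + 7²) = 57*√(25 + 49) = 57*√74 ≈ 490.33)
578384/v = 578384/((57*√74)) = 578384*(√74/4218) = 7816*√74/57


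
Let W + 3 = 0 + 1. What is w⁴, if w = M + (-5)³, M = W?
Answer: 260144641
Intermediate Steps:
W = -2 (W = -3 + (0 + 1) = -3 + 1 = -2)
M = -2
w = -127 (w = -2 + (-5)³ = -2 - 125 = -127)
w⁴ = (-127)⁴ = 260144641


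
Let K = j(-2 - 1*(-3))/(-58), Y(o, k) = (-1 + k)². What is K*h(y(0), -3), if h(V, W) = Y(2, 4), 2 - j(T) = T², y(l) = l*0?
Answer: -9/58 ≈ -0.15517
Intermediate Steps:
y(l) = 0
j(T) = 2 - T²
K = -1/58 (K = (2 - (-2 - 1*(-3))²)/(-58) = (2 - (-2 + 3)²)*(-1/58) = (2 - 1*1²)*(-1/58) = (2 - 1*1)*(-1/58) = (2 - 1)*(-1/58) = 1*(-1/58) = -1/58 ≈ -0.017241)
h(V, W) = 9 (h(V, W) = (-1 + 4)² = 3² = 9)
K*h(y(0), -3) = -1/58*9 = -9/58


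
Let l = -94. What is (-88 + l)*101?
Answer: -18382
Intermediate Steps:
(-88 + l)*101 = (-88 - 94)*101 = -182*101 = -18382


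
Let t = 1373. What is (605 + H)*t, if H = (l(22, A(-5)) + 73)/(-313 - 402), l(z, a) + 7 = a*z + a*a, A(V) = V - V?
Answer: 53984987/65 ≈ 8.3054e+5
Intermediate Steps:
A(V) = 0
l(z, a) = -7 + a² + a*z (l(z, a) = -7 + (a*z + a*a) = -7 + (a*z + a²) = -7 + (a² + a*z) = -7 + a² + a*z)
H = -6/65 (H = ((-7 + 0² + 0*22) + 73)/(-313 - 402) = ((-7 + 0 + 0) + 73)/(-715) = (-7 + 73)*(-1/715) = 66*(-1/715) = -6/65 ≈ -0.092308)
(605 + H)*t = (605 - 6/65)*1373 = (39319/65)*1373 = 53984987/65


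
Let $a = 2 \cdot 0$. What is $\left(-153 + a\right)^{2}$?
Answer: $23409$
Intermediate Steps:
$a = 0$
$\left(-153 + a\right)^{2} = \left(-153 + 0\right)^{2} = \left(-153\right)^{2} = 23409$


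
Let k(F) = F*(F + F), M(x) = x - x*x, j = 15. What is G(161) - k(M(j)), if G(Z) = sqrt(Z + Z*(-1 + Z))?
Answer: -88039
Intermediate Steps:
M(x) = x - x**2
k(F) = 2*F**2 (k(F) = F*(2*F) = 2*F**2)
G(161) - k(M(j)) = sqrt(161**2) - 2*(15*(1 - 1*15))**2 = sqrt(25921) - 2*(15*(1 - 15))**2 = 161 - 2*(15*(-14))**2 = 161 - 2*(-210)**2 = 161 - 2*44100 = 161 - 1*88200 = 161 - 88200 = -88039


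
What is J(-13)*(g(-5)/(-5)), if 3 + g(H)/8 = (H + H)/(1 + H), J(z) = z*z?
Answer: 676/5 ≈ 135.20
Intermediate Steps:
J(z) = z²
g(H) = -24 + 16*H/(1 + H) (g(H) = -24 + 8*((H + H)/(1 + H)) = -24 + 8*((2*H)/(1 + H)) = -24 + 8*(2*H/(1 + H)) = -24 + 16*H/(1 + H))
J(-13)*(g(-5)/(-5)) = (-13)²*((8*(-3 - 1*(-5))/(1 - 5))/(-5)) = 169*((8*(-3 + 5)/(-4))*(-⅕)) = 169*((8*(-¼)*2)*(-⅕)) = 169*(-4*(-⅕)) = 169*(⅘) = 676/5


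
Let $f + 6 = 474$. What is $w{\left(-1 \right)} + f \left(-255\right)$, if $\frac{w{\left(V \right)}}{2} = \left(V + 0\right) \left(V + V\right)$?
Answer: $-119336$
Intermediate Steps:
$f = 468$ ($f = -6 + 474 = 468$)
$w{\left(V \right)} = 4 V^{2}$ ($w{\left(V \right)} = 2 \left(V + 0\right) \left(V + V\right) = 2 V 2 V = 2 \cdot 2 V^{2} = 4 V^{2}$)
$w{\left(-1 \right)} + f \left(-255\right) = 4 \left(-1\right)^{2} + 468 \left(-255\right) = 4 \cdot 1 - 119340 = 4 - 119340 = -119336$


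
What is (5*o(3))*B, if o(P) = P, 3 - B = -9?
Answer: 180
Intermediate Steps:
B = 12 (B = 3 - 1*(-9) = 3 + 9 = 12)
(5*o(3))*B = (5*3)*12 = 15*12 = 180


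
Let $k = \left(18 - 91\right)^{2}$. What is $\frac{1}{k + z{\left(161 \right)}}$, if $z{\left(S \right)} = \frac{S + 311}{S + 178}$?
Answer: $\frac{339}{1807003} \approx 0.0001876$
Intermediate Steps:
$z{\left(S \right)} = \frac{311 + S}{178 + S}$
$k = 5329$ ($k = \left(-73\right)^{2} = 5329$)
$\frac{1}{k + z{\left(161 \right)}} = \frac{1}{5329 + \frac{311 + 161}{178 + 161}} = \frac{1}{5329 + \frac{1}{339} \cdot 472} = \frac{1}{5329 + \frac{472}{339}} = \frac{1}{\frac{1807003}{339}} = \frac{339}{1807003}$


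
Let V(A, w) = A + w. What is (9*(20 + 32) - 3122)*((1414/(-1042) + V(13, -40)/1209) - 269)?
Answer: 150666669678/209963 ≈ 7.1759e+5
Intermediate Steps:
(9*(20 + 32) - 3122)*((1414/(-1042) + V(13, -40)/1209) - 269) = (9*(20 + 32) - 3122)*((1414/(-1042) + (13 - 40)/1209) - 269) = (9*52 - 3122)*((1414*(-1/1042) - 27*1/1209) - 269) = (468 - 3122)*((-707/521 - 9/403) - 269) = -2654*(-289610/209963 - 269) = -2654*(-56769657/209963) = 150666669678/209963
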